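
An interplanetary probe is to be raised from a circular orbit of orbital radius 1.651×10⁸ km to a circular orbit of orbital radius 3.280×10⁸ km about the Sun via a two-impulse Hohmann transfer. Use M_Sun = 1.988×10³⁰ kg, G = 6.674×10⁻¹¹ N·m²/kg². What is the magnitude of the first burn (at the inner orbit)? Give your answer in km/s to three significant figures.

μ = GM = 6.674×10⁻¹¹ × 1.988×10³⁰ = 1.327×10²⁰ m³/s².
r₁ = 1.651×10⁸ km = 1.651×10¹¹ m.
r₂ = 3.280×10⁸ km = 3.280×10¹¹ m.
Transfer ellipse a_t = (r₁ + r₂)/2 = 2.466×10¹¹ m.
At r₁: circular v_c1 = √(μ/r₁) = 28350 m/s; transfer-perihelion v_p = √[μ(2/r₁ − 1/a_t)] = 32700 m/s.
Δv₁ = v_p − v_c1 = 4349 m/s.
= 4.349 km/s.

Δv ≈ 4.35 km/s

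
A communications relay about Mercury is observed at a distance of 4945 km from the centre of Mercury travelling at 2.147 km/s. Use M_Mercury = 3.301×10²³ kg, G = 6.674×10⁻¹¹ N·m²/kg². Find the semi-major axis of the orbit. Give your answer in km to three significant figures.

a ≈ 5120 km

μ = GM = 6.674×10⁻¹¹ × 3.301×10²³ = 2.203×10¹³ m³/s².
r = 4.945×10⁶ m.
Specific orbital energy ε = v²/2 − μ/r = (2147)²/2 − 2.203×10¹³/4.945×10⁶ = -2.150×10⁶ J/kg.
Since ε = −μ/(2a), a = −μ/(2ε) = 5.123×10⁶ m = 5122.6 km.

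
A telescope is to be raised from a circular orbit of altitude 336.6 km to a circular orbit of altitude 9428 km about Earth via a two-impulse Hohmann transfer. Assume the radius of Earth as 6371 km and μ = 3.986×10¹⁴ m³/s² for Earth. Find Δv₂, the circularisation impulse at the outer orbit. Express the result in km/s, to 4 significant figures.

Δv ≈ 1.145 km/s

r₁ = 6371 + 336.6 = 6707.6 km = 6.7076×10⁶ m.
r₂ = 6371 + 9428 = 15799 km = 1.5799×10⁷ m.
Transfer ellipse a_t = (r₁ + r₂)/2 = 1.125×10⁷ m.
At r₁: circular v_c1 = √(μ/r₁) = 7709 m/s; transfer-perigee v_p = √[μ(2/r₁ − 1/a_t)] = 9134 m/s.
At r₂: circular v_c2 = √(μ/r₂) = 5023 m/s; transfer-apogee v_a = √[μ(2/r₂ − 1/a_t)] = 3878 m/s.
Δv₂ = v_c2 − v_a = 1145 m/s.
= 1.145 km/s.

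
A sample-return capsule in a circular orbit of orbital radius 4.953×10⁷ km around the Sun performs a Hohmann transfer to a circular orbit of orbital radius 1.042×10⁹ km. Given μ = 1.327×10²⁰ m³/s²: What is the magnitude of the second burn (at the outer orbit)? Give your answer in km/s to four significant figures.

r₁ = 4.953×10⁷ km = 4.953×10¹⁰ m.
r₂ = 1.042×10⁹ km = 1.042×10¹² m.
Transfer ellipse a_t = (r₁ + r₂)/2 = 5.458×10¹¹ m.
At r₁: circular v_c1 = √(μ/r₁) = 51760 m/s; transfer-perihelion v_p = √[μ(2/r₁ − 1/a_t)] = 71520 m/s.
At r₂: circular v_c2 = √(μ/r₂) = 11290 m/s; transfer-aphelion v_a = √[μ(2/r₂ − 1/a_t)] = 3400 m/s.
Δv₂ = v_c2 − v_a = 7885 m/s.
= 7.885 km/s.

Δv ≈ 7.885 km/s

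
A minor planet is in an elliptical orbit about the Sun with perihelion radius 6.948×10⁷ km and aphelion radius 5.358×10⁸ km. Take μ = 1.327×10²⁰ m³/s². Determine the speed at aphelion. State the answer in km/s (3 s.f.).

Semi-major axis a = (r_p + r_a)/2 = 3.0264×10⁸ km = 3.026×10¹¹ m.
Vis-viva: v² = μ(2/r − 1/a) = 1.327×10²⁰ × (3.733×10⁻¹² − 3.304×10⁻¹²) = 5.686×10⁷ m²/s².
v = 7541 m/s = 7.541 km/s.

v ≈ 7.54 km/s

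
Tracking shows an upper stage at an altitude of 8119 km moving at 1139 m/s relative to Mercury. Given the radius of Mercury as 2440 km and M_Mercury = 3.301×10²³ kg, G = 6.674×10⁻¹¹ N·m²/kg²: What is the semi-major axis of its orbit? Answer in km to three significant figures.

a ≈ 7660 km

μ = GM = 6.674×10⁻¹¹ × 3.301×10²³ = 2.203×10¹³ m³/s².
r = 2440 + 8119 = 10559 km = 1.056×10⁷ m.
Specific orbital energy ε = v²/2 − μ/r = (1139)²/2 − 2.203×10¹³/1.056×10⁷ = -1.438×10⁶ J/kg.
Since ε = −μ/(2a), a = −μ/(2ε) = 7.661×10⁶ m = 7661.3 km.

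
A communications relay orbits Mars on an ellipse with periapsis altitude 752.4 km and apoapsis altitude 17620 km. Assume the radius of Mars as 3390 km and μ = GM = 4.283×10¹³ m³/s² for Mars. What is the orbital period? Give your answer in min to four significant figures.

r_p = 3390 + 752.4 = 4142.4 km = 4.1424×10⁶ m.
r_a = 3390 + 17620 = 21010 km = 2.1010×10⁷ m.
Semi-major axis a = (r_p + r_a)/2 = (4142.4 + 21010)/2 = 12576 km = 1.258×10⁷ m.
By Kepler's third law T = 2π√(a³/μ) = 2π × 6.815×10³ = 4.282×10⁴ s.
= 713.6 min.

T ≈ 713.6 min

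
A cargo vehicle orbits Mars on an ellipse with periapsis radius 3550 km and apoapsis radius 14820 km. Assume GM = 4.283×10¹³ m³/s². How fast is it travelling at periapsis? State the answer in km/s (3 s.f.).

v ≈ 4.41 km/s

Semi-major axis a = (r_p + r_a)/2 = 9185.0 km = 9.185×10⁶ m.
Vis-viva: v² = μ(2/r − 1/a) = 4.283×10¹³ × (5.634×10⁻⁷ − 1.089×10⁻⁷) = 1.947×10⁷ m²/s².
v = 4412 m/s = 4.412 km/s.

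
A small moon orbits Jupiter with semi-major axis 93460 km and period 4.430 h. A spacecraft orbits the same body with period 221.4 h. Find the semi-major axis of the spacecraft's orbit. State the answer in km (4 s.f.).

Kepler's third law: a³ ∝ T², so a₂ = a₁ (T₂/T₁)^(2/3).
T₂/T₁ = 49.98, (T₂/T₁)^(2/3) = 13.57.
a₂ = 93460 × 13.57 = 1.268×10⁶ km.

a₂ ≈ 1.268×10⁶ km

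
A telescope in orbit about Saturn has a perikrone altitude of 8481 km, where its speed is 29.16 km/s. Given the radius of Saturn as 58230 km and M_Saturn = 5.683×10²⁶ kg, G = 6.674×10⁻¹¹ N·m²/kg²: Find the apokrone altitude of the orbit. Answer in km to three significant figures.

μ = GM = 6.674×10⁻¹¹ × 5.683×10²⁶ = 3.793×10¹⁶ m³/s².
r_p = 58230 + 8481 = 66711 km = 6.671×10⁷ m.
Specific energy ε = v²/2 − μ/r = -1.434×10⁸ J/kg, so a = −μ/(2ε) = 1.323×10⁸ m.
The apsides satisfy r_p + r_a = 2a, so the apokrone radius is 2a − r_p = 1.978×10⁸ m = 1.9779×10⁵ km.
Apokrone altitude = 1.9779×10⁵ − 58230 = 1.3956×10⁵ km.

apokrone altitude ≈ 1.40×10⁵ km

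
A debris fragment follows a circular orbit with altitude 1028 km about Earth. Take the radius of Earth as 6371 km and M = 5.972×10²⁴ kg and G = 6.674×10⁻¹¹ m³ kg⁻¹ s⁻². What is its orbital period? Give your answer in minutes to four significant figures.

T ≈ 105.6 minutes

μ = GM = 6.674×10⁻¹¹ × 5.972×10²⁴ = 3.986×10¹⁴ m³/s².
r = 6371 + 1028 = 7399.0 km = 7.3990×10⁶ m.
Kepler's third law: T = 2π√(r³/μ) = 2π√((7.399×10⁶)³ / 3.986×10¹⁴).
r³/μ = 1.016×10⁶ s², so T = 2π × 1.008×10³ = 6.334×10³ s.
Converting: 6.334×10³ s ÷ 60.00 = 105.6 minutes.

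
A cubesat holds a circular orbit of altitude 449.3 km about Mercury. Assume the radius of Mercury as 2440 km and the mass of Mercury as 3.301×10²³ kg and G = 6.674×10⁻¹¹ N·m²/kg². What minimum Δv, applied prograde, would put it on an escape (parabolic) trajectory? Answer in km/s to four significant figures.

Δv ≈ 1.144 km/s

μ = GM = 6.674×10⁻¹¹ × 3.301×10²³ = 2.203×10¹³ m³/s².
r = 2440 + 449.3 = 2889.3 km = 2.8893×10⁶ m.
Circular speed v_c = √(μ/r) = 2761 m/s.
Escape speed v_esc = √(2μ/r) = √2 × v_c = 3905 m/s.
Δv = v_esc − v_c = 1144 m/s = 1.144 km/s.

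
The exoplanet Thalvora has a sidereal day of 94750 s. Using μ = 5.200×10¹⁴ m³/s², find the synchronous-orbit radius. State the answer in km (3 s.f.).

r_sync ≈ 49100 km

A synchronous orbit has period T, so by Kepler's third law a = (μT²/4π²)^(1/3).
μT²/4π² = 5.200×10¹⁴ × (9.475×10⁴)² / 39.48 = 1.183×10²³ m³.
a = 4.908×10⁷ m = 49083 km.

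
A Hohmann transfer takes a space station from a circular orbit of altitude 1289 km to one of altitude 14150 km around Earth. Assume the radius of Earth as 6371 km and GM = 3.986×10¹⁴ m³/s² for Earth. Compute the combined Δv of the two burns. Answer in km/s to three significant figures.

r₁ = 6371 + 1289 = 7660.0 km = 7.6600×10⁶ m.
r₂ = 6371 + 14150 = 20521 km = 2.0521×10⁷ m.
Transfer ellipse a_t = (r₁ + r₂)/2 = 1.409×10⁷ m.
At r₁: circular v_c1 = √(μ/r₁) = 7214 m/s; transfer-perigee v_p = √[μ(2/r₁ − 1/a_t)] = 8705 m/s.
Δv₁ = v_p − v_c1 = 1492 m/s.
At r₂: circular v_c2 = √(μ/r₂) = 4407 m/s; transfer-apogee v_a = √[μ(2/r₂ − 1/a_t)] = 3250 m/s.
Δv₂ = v_c2 − v_a = 1158 m/s.
Total Δv = Δv₁ + Δv₂ = 2650 m/s = 2.650 km/s.

Δv_total ≈ 2.65 km/s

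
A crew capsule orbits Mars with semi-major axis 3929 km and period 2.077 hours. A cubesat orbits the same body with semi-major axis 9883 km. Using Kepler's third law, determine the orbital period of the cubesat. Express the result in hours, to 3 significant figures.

Kepler's third law: T² ∝ a³, so T₂ = T₁ (a₂/a₁)^(3/2).
a₂/a₁ = 2.515, (a₂/a₁)^(3/2) = 3.989.
T₂ = 2.077 × 3.989 = 8.286 hours.

T₂ ≈ 8.29 hours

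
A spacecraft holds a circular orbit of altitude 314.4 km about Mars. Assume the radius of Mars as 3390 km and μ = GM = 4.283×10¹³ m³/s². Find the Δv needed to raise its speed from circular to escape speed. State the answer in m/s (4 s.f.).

Δv ≈ 1408 m/s

r = 3390 + 314.4 = 3704.4 km = 3.7044×10⁶ m.
Circular speed v_c = √(μ/r) = 3400 m/s.
Escape speed v_esc = √(2μ/r) = √2 × v_c = 4809 m/s.
Δv = v_esc − v_c = 1408 m/s.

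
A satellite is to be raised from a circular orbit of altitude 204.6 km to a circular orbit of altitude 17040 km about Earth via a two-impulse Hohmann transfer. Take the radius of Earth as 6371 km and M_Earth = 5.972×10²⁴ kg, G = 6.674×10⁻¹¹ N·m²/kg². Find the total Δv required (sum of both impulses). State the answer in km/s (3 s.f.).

μ = GM = 6.674×10⁻¹¹ × 5.972×10²⁴ = 3.986×10¹⁴ m³/s².
r₁ = 6371 + 204.6 = 6575.6 km = 6.5756×10⁶ m.
r₂ = 6371 + 17040 = 23411 km = 2.3411×10⁷ m.
Transfer ellipse a_t = (r₁ + r₂)/2 = 1.499×10⁷ m.
At r₁: circular v_c1 = √(μ/r₁) = 7785 m/s; transfer-perigee v_p = √[μ(2/r₁ − 1/a_t)] = 9729 m/s.
Δv₁ = v_p − v_c1 = 1943 m/s.
At r₂: circular v_c2 = √(μ/r₂) = 4126 m/s; transfer-apogee v_a = √[μ(2/r₂ − 1/a_t)] = 2733 m/s.
Δv₂ = v_c2 − v_a = 1394 m/s.
Total Δv = Δv₁ + Δv₂ = 3337 m/s = 3.337 km/s.

Δv_total ≈ 3.34 km/s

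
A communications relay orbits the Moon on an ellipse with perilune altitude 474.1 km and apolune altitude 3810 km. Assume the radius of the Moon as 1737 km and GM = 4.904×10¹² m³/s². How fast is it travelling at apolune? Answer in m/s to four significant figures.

v ≈ 709.9 m/s

r_p = 1737 + 474.1 = 2211.1 km = 2.2111×10⁶ m.
r_a = 1737 + 3810 = 5547.0 km = 5.5470×10⁶ m.
Semi-major axis a = (r_p + r_a)/2 = 3879.1 km = 3.879×10⁶ m.
Vis-viva: v² = μ(2/r − 1/a) = 4.904×10¹² × (3.606×10⁻⁷ − 2.578×10⁻⁷) = 5.039×10⁵ m²/s².
v = 709.9 m/s.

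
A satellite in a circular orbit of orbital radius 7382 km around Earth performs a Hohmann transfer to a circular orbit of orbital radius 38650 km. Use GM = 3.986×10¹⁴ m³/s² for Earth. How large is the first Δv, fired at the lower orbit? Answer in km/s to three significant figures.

r₁ = 7382 km = 7.382×10⁶ m.
r₂ = 38650 km = 3.865×10⁷ m.
Transfer ellipse a_t = (r₁ + r₂)/2 = 2.302×10⁷ m.
At r₁: circular v_c1 = √(μ/r₁) = 7348 m/s; transfer-perigee v_p = √[μ(2/r₁ − 1/a_t)] = 9522 m/s.
Δv₁ = v_p − v_c1 = 2174 m/s.
= 2.174 km/s.

Δv ≈ 2.17 km/s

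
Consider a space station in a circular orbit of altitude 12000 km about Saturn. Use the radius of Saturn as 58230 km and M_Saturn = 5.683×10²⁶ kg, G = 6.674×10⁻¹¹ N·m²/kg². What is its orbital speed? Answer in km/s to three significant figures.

μ = GM = 6.674×10⁻¹¹ × 5.683×10²⁶ = 3.793×10¹⁶ m³/s².
r = 58230 + 12000 = 70230 km = 7.0230×10⁷ m.
For a circular orbit v = √(μ/r) = √(3.793×10¹⁶ / 7.023×10⁷) = √(5.401×10⁸) = 23240 m/s.
That is 23.24 km/s.

v ≈ 23.2 km/s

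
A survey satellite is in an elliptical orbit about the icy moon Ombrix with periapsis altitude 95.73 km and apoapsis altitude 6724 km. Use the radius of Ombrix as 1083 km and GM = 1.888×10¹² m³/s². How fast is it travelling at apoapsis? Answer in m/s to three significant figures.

v ≈ 252 m/s

r_p = 1083 + 95.73 = 1178.7 km = 1.1787×10⁶ m.
r_a = 1083 + 6724 = 7807.0 km = 7.8070×10⁶ m.
Semi-major axis a = (r_p + r_a)/2 = 4492.9 km = 4.493×10⁶ m.
Vis-viva: v² = μ(2/r − 1/a) = 1.888×10¹² × (2.562×10⁻⁷ − 2.226×10⁻⁷) = 6.345×10⁴ m²/s².
v = 251.9 m/s.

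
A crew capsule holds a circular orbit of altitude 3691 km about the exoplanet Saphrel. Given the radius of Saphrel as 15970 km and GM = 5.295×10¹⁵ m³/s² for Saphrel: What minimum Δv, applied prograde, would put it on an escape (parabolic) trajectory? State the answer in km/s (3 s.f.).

Δv ≈ 6.80 km/s

r = 15970 + 3691 = 19661 km = 1.9661×10⁷ m.
Circular speed v_c = √(μ/r) = 16410 m/s.
Escape speed v_esc = √(2μ/r) = √2 × v_c = 23210 m/s.
Δv = v_esc − v_c = 6798 m/s = 6.798 km/s.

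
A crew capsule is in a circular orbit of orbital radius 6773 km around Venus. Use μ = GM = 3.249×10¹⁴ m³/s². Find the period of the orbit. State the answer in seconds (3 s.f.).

T ≈ 6140 seconds

r = 6773 km = 6.773×10⁶ m.
Kepler's third law: T = 2π√(r³/μ) = 2π√((6.773×10⁶)³ / 3.249×10¹⁴).
r³/μ = 9.563×10⁵ s², so T = 2π × 9.779×10² = 6.144×10³ s.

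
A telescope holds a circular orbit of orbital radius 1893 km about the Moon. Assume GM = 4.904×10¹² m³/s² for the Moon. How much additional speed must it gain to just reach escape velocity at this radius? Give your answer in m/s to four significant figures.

r = 1893 km = 1.893×10⁶ m.
Circular speed v_c = √(μ/r) = 1610 m/s.
Escape speed v_esc = √(2μ/r) = √2 × v_c = 2276 m/s.
Δv = v_esc − v_c = 666.7 m/s.

Δv ≈ 666.7 m/s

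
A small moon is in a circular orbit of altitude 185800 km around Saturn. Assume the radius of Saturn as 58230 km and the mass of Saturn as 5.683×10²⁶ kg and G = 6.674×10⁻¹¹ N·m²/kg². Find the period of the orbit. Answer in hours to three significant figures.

μ = GM = 6.674×10⁻¹¹ × 5.683×10²⁶ = 3.793×10¹⁶ m³/s².
r = 58230 + 185800 = 244030 km = 2.4403×10⁸ m.
Kepler's third law: T = 2π√(r³/μ) = 2π√((2.440×10⁸)³ / 3.793×10¹⁶).
r³/μ = 3.831×10⁸ s², so T = 2π × 1.957×10⁴ = 1.230×10⁵ s.
Converting: 1.230×10⁵ s ÷ 3600 = 34.16 hours.

T ≈ 34.2 hours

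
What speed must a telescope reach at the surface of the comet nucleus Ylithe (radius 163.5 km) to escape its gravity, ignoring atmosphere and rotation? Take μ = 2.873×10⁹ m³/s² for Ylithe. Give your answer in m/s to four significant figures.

v_esc ≈ 187.5 m/s

r = R = 1.635×10⁵ m.
Escape speed v_esc = √(2μ/r) = √(2 × 2.873×10⁹ / 1.635×10⁵) = √(3.514×10⁴) = 187.5 m/s.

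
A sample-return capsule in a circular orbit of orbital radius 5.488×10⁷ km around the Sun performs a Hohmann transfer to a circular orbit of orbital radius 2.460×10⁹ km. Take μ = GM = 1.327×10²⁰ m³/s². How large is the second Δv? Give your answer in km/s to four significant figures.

r₁ = 5.488×10⁷ km = 5.488×10¹⁰ m.
r₂ = 2.460×10⁹ km = 2.460×10¹² m.
Transfer ellipse a_t = (r₁ + r₂)/2 = 1.257×10¹² m.
At r₁: circular v_c1 = √(μ/r₁) = 49170 m/s; transfer-perihelion v_p = √[μ(2/r₁ − 1/a_t)] = 68780 m/s.
At r₂: circular v_c2 = √(μ/r₂) = 7345 m/s; transfer-aphelion v_a = √[μ(2/r₂ − 1/a_t)] = 1534 m/s.
Δv₂ = v_c2 − v_a = 5810 m/s.
= 5.810 km/s.

Δv ≈ 5.810 km/s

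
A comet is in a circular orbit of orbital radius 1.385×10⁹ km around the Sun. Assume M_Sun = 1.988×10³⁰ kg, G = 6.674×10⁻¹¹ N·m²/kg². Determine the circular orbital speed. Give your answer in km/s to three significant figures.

v ≈ 9.79 km/s

μ = GM = 6.674×10⁻¹¹ × 1.988×10³⁰ = 1.327×10²⁰ m³/s².
r = 1.385×10⁹ km = 1.385×10¹² m.
For a circular orbit v = √(μ/r) = √(1.327×10²⁰ / 1.385×10¹²) = √(9.580×10⁷) = 9788 m/s.
That is 9.788 km/s.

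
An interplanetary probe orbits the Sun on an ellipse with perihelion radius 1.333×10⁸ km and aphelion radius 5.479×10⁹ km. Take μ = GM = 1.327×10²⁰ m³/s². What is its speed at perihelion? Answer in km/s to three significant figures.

Semi-major axis a = (r_p + r_a)/2 = 2.8062×10⁹ km = 2.806×10¹² m.
Vis-viva: v² = μ(2/r − 1/a) = 1.327×10²⁰ × (1.500×10⁻¹¹ − 3.564×10⁻¹³) = 1.944×10⁹ m²/s².
v = 44090 m/s = 44.09 km/s.

v ≈ 44.1 km/s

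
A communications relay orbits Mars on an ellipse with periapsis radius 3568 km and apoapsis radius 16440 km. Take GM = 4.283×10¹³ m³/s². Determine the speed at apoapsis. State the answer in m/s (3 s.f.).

v ≈ 964 m/s

Semi-major axis a = (r_p + r_a)/2 = 10004 km = 1.000×10⁷ m.
Vis-viva: v² = μ(2/r − 1/a) = 4.283×10¹³ × (1.217×10⁻⁷ − 9.996×10⁻⁸) = 9.292×10⁵ m²/s².
v = 963.9 m/s.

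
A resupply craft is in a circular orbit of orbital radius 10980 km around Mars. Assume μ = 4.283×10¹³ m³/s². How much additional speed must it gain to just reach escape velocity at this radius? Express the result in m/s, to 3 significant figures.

r = 10980 km = 1.098×10⁷ m.
Circular speed v_c = √(μ/r) = 1975 m/s.
Escape speed v_esc = √(2μ/r) = √2 × v_c = 2793 m/s.
Δv = v_esc − v_c = 818.1 m/s.

Δv ≈ 818 m/s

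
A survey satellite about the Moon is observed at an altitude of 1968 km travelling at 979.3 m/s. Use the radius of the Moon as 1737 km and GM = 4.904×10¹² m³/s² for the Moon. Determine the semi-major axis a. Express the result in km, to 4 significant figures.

a ≈ 2905 km

r = 1737 + 1968 = 3705.0 km = 3.705×10⁶ m.
Vis-viva rearranged: 1/a = 2/r − v²/μ = 5.398×10⁻⁷ − 1.956×10⁻⁷ = 3.443×10⁻⁷ m⁻¹.
a = 2.905×10⁶ m = 2904.9 km.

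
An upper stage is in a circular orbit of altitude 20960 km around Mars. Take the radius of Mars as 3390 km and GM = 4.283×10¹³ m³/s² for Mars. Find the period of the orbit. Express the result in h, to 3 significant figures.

r = 3390 + 20960 = 24350 km = 2.4350×10⁷ m.
Kepler's third law: T = 2π√(r³/μ) = 2π√((2.435×10⁷)³ / 4.283×10¹³).
r³/μ = 3.371×10⁸ s², so T = 2π × 1.836×10⁴ = 1.154×10⁵ s.
Converting: 1.154×10⁵ s ÷ 3600 = 32.04 h.

T ≈ 32.0 h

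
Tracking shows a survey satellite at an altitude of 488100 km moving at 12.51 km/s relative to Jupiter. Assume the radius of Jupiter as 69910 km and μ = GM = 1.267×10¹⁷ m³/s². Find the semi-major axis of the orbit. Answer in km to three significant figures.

a ≈ 4.26×10⁵ km

r = 69910 + 488100 = 5.5801×10⁵ km = 5.580×10⁸ m.
Vis-viva rearranged: 1/a = 2/r − v²/μ = 3.584×10⁻⁹ − 1.235×10⁻⁹ = 2.349×10⁻⁹ m⁻¹.
a = 4.257×10⁸ m = 4.2572×10⁵ km.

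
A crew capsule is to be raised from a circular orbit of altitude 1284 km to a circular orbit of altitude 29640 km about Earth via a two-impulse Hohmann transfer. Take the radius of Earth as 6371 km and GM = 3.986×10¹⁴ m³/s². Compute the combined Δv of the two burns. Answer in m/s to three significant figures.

r₁ = 6371 + 1284 = 7655.0 km = 7.6550×10⁶ m.
r₂ = 6371 + 29640 = 36011 km = 3.6011×10⁷ m.
Transfer ellipse a_t = (r₁ + r₂)/2 = 2.183×10⁷ m.
At r₁: circular v_c1 = √(μ/r₁) = 7216 m/s; transfer-perigee v_p = √[μ(2/r₁ − 1/a_t)] = 9267 m/s.
Δv₁ = v_p − v_c1 = 2051 m/s.
At r₂: circular v_c2 = √(μ/r₂) = 3327 m/s; transfer-apogee v_a = √[μ(2/r₂ − 1/a_t)] = 1970 m/s.
Δv₂ = v_c2 − v_a = 1357 m/s.
Total Δv = Δv₁ + Δv₂ = 3408 m/s.

Δv_total ≈ 3410 m/s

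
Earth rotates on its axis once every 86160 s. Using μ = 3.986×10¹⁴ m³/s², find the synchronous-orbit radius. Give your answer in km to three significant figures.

A synchronous orbit has period T, so by Kepler's third law a = (μT²/4π²)^(1/3).
μT²/4π² = 3.986×10¹⁴ × (8.616×10⁴)² / 39.48 = 7.495×10²² m³.
a = 4.216×10⁷ m = 42163 km.

r_sync ≈ 42200 km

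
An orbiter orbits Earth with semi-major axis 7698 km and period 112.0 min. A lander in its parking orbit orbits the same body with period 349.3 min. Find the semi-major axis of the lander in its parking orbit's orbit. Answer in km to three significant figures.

a₂ ≈ 16400 km

Kepler's third law: a³ ∝ T², so a₂ = a₁ (T₂/T₁)^(2/3).
T₂/T₁ = 3.119, (T₂/T₁)^(2/3) = 2.135.
a₂ = 7698 × 2.135 = 16430 km.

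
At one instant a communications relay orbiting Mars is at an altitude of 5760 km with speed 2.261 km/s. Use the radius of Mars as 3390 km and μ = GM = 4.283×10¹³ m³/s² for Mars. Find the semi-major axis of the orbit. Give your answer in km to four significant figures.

a ≈ 10080 km

r = 3390 + 5760 = 9150.0 km = 9.150×10⁶ m.
Vis-viva rearranged: 1/a = 2/r − v²/μ = 2.186×10⁻⁷ − 1.194×10⁻⁷ = 9.922×10⁻⁸ m⁻¹.
a = 1.008×10⁷ m = 10079 km.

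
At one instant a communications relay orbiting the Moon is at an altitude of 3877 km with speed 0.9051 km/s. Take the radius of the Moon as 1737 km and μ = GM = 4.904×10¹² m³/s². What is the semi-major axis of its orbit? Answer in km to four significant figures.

r = 1737 + 3877 = 5614.0 km = 5.614×10⁶ m.
Vis-viva rearranged: 1/a = 2/r − v²/μ = 3.563×10⁻⁷ − 1.670×10⁻⁷ = 1.892×10⁻⁷ m⁻¹.
a = 5.285×10⁶ m = 5285.3 km.

a ≈ 5285 km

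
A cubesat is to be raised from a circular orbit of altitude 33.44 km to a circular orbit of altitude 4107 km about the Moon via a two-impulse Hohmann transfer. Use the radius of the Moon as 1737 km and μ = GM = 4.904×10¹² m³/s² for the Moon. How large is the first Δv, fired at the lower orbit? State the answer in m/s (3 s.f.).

Δv ≈ 398 m/s

r₁ = 1737 + 33.44 = 1770.4 km = 1.7704×10⁶ m.
r₂ = 1737 + 4107 = 5844.0 km = 5.8440×10⁶ m.
Transfer ellipse a_t = (r₁ + r₂)/2 = 3.807×10⁶ m.
At r₁: circular v_c1 = √(μ/r₁) = 1664 m/s; transfer-perilune v_p = √[μ(2/r₁ − 1/a_t)] = 2062 m/s.
Δv₁ = v_p − v_c1 = 397.7 m/s.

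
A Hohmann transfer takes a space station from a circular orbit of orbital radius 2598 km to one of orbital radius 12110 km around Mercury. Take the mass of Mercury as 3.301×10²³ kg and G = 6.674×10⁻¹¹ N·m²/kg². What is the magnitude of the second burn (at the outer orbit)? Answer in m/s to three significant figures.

μ = GM = 6.674×10⁻¹¹ × 3.301×10²³ = 2.203×10¹³ m³/s².
r₁ = 2598 km = 2.598×10⁶ m.
r₂ = 12110 km = 1.211×10⁷ m.
Transfer ellipse a_t = (r₁ + r₂)/2 = 7.354×10⁶ m.
At r₁: circular v_c1 = √(μ/r₁) = 2912 m/s; transfer-periherm v_p = √[μ(2/r₁ − 1/a_t)] = 3737 m/s.
At r₂: circular v_c2 = √(μ/r₂) = 1349 m/s; transfer-apoherm v_a = √[μ(2/r₂ − 1/a_t)] = 801.7 m/s.
Δv₂ = v_c2 − v_a = 547.1 m/s.

Δv ≈ 547 m/s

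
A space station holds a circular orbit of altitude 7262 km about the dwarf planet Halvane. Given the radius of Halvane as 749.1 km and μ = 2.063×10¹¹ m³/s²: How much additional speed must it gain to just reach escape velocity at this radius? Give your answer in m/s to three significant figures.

r = 749.1 + 7262 = 8011.1 km = 8.0111×10⁶ m.
Circular speed v_c = √(μ/r) = 160.5 m/s.
Escape speed v_esc = √(2μ/r) = √2 × v_c = 226.9 m/s.
Δv = v_esc − v_c = 66.47 m/s.

Δv ≈ 66.5 m/s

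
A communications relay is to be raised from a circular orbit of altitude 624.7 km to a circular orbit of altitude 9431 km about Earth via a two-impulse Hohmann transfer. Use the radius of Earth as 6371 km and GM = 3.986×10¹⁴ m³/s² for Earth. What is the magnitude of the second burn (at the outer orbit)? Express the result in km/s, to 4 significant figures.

Δv ≈ 1.088 km/s

r₁ = 6371 + 624.7 = 6995.7 km = 6.9957×10⁶ m.
r₂ = 6371 + 9431 = 15802 km = 1.5802×10⁷ m.
Transfer ellipse a_t = (r₁ + r₂)/2 = 1.140×10⁷ m.
At r₁: circular v_c1 = √(μ/r₁) = 7548 m/s; transfer-perigee v_p = √[μ(2/r₁ − 1/a_t)] = 8887 m/s.
At r₂: circular v_c2 = √(μ/r₂) = 5022 m/s; transfer-apogee v_a = √[μ(2/r₂ − 1/a_t)] = 3935 m/s.
Δv₂ = v_c2 − v_a = 1088 m/s.
= 1.088 km/s.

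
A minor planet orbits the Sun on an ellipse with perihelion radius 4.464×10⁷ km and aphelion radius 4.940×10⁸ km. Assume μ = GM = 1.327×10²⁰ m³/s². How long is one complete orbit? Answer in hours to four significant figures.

T ≈ 21180 hours

Semi-major axis a = (r_p + r_a)/2 = (4.4640×10⁷ + 4.9400×10⁸)/2 = 2.6932×10⁸ km = 2.693×10¹¹ m.
By Kepler's third law T = 2π√(a³/μ) = 2π × 1.213×10⁷ = 7.623×10⁷ s.
= 21180 hours.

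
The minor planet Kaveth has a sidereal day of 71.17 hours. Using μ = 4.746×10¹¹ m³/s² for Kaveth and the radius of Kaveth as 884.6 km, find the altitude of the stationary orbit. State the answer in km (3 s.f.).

h_sync ≈ 8360 km

T = 71.17 hours = 2.562×10⁵ s.
A synchronous orbit has period T, so by Kepler's third law a = (μT²/4π²)^(1/3).
μT²/4π² = 4.746×10¹¹ × (2.562×10⁵)² / 39.48 = 7.892×10²⁰ m³.
a = 9.241×10⁶ m = 9241.1 km.
Altitude h = a − R = 9241.1 − 884.6 = 8356.5 km.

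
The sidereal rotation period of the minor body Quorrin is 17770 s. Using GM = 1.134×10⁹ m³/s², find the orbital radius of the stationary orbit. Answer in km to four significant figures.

r_sync ≈ 208.5 km

A synchronous orbit has period T, so by Kepler's third law a = (μT²/4π²)^(1/3).
μT²/4π² = 1.134×10⁹ × (1.777×10⁴)² / 39.48 = 9.070×10¹⁵ m³.
a = 2.085×10⁵ m = 208.55 km.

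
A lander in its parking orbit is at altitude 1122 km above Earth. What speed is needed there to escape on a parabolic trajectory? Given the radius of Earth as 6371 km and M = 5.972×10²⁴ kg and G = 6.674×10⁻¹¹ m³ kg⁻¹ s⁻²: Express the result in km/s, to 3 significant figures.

v_esc ≈ 10.3 km/s

μ = GM = 6.674×10⁻¹¹ × 5.972×10²⁴ = 3.986×10¹⁴ m³/s².
r = 6371 + 1122 = 7493.0 km = 7.4930×10⁶ m.
Escape speed v_esc = √(2μ/r) = √(2 × 3.986×10¹⁴ / 7.493×10⁶) = √(1.064×10⁸) = 10310 m/s.
= 10.31 km/s.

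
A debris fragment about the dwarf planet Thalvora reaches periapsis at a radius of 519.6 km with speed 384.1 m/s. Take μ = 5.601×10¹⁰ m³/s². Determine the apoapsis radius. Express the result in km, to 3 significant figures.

apoapsis radius ≈ 1130 km

r_p = 5.196×10⁵ m.
Specific energy ε = v²/2 − μ/r = -3.403×10⁴ J/kg, so a = −μ/(2ε) = 8.230×10⁵ m.
The apsides satisfy r_p + r_a = 2a, so the apoapsis radius is 2a − r_p = 1.126×10⁶ m = 1126.4 km.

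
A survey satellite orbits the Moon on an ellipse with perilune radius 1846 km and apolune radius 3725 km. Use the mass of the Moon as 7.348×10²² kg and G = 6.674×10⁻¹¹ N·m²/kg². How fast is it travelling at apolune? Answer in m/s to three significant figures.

v ≈ 934 m/s

μ = GM = 6.674×10⁻¹¹ × 7.348×10²² = 4.904×10¹² m³/s².
Semi-major axis a = (r_p + r_a)/2 = 2785.5 km = 2.786×10⁶ m.
Vis-viva: v² = μ(2/r − 1/a) = 4.904×10¹² × (5.369×10⁻⁷ − 3.590×10⁻⁷) = 8.725×10⁵ m²/s².
v = 934.1 m/s.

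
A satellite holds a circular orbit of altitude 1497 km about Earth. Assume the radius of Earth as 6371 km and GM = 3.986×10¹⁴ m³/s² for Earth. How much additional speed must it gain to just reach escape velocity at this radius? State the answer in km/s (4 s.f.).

Δv ≈ 2.948 km/s

r = 6371 + 1497 = 7868.0 km = 7.8680×10⁶ m.
Circular speed v_c = √(μ/r) = 7118 m/s.
Escape speed v_esc = √(2μ/r) = √2 × v_c = 10070 m/s.
Δv = v_esc − v_c = 2948 m/s = 2.948 km/s.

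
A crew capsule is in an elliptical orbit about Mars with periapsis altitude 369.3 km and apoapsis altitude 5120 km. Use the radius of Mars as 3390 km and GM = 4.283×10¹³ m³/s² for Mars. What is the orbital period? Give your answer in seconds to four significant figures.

T ≈ 14590 seconds

r_p = 3390 + 369.3 = 3759.3 km = 3.7593×10⁶ m.
r_a = 3390 + 5120 = 8510.0 km = 8.5100×10⁶ m.
Semi-major axis a = (r_p + r_a)/2 = (3759.3 + 8510.0)/2 = 6134.6 km = 6.135×10⁶ m.
By Kepler's third law T = 2π√(a³/μ) = 2π × 2.322×10³ = 1.459×10⁴ s.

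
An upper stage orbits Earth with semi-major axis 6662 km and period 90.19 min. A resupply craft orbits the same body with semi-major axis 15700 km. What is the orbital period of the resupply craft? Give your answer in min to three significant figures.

T₂ ≈ 326 min

Kepler's third law: T² ∝ a³, so T₂ = T₁ (a₂/a₁)^(3/2).
a₂/a₁ = 2.357, (a₂/a₁)^(3/2) = 3.618.
T₂ = 90.19 × 3.618 = 326.3 min.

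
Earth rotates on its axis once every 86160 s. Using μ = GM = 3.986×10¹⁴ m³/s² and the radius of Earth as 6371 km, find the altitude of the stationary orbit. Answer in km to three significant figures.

h_sync ≈ 35800 km

A synchronous orbit has period T, so by Kepler's third law a = (μT²/4π²)^(1/3).
μT²/4π² = 3.986×10¹⁴ × (8.616×10⁴)² / 39.48 = 7.495×10²² m³.
a = 4.216×10⁷ m = 42163 km.
Altitude h = a − R = 42163 − 6371 = 35792 km.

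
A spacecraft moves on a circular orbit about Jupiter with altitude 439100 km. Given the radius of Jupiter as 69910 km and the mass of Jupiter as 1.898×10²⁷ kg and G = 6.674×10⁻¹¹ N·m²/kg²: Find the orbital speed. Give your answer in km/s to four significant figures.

v ≈ 15.78 km/s

μ = GM = 6.674×10⁻¹¹ × 1.898×10²⁷ = 1.267×10¹⁷ m³/s².
r = 69910 + 439100 = 509010 km = 5.0901×10⁸ m.
For a circular orbit v = √(μ/r) = √(1.267×10¹⁷ / 5.090×10⁸) = √(2.489×10⁸) = 15780 m/s.
That is 15.78 km/s.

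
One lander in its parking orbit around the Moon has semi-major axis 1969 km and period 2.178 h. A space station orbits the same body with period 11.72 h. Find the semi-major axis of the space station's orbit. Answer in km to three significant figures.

Kepler's third law: a³ ∝ T², so a₂ = a₁ (T₂/T₁)^(2/3).
T₂/T₁ = 5.381, (T₂/T₁)^(2/3) = 3.071.
a₂ = 1969 × 3.071 = 6046 km.

a₂ ≈ 6050 km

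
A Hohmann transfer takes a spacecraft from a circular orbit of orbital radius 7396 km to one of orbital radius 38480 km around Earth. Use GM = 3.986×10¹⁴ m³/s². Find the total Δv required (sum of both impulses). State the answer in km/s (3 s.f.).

Δv_total ≈ 3.56 km/s

r₁ = 7396 km = 7.396×10⁶ m.
r₂ = 38480 km = 3.848×10⁷ m.
Transfer ellipse a_t = (r₁ + r₂)/2 = 2.294×10⁷ m.
At r₁: circular v_c1 = √(μ/r₁) = 7341 m/s; transfer-perigee v_p = √[μ(2/r₁ − 1/a_t)] = 9508 m/s.
Δv₁ = v_p − v_c1 = 2167 m/s.
At r₂: circular v_c2 = √(μ/r₂) = 3218 m/s; transfer-apogee v_a = √[μ(2/r₂ − 1/a_t)] = 1828 m/s.
Δv₂ = v_c2 − v_a = 1391 m/s.
Total Δv = Δv₁ + Δv₂ = 3558 m/s = 3.558 km/s.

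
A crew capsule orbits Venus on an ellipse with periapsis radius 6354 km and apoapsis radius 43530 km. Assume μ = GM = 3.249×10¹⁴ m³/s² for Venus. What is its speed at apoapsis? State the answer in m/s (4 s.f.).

v ≈ 1379 m/s

Semi-major axis a = (r_p + r_a)/2 = 24942 km = 2.494×10⁷ m.
Vis-viva: v² = μ(2/r − 1/a) = 3.249×10¹⁴ × (4.595×10⁻⁸ − 4.009×10⁻⁸) = 1.901×10⁶ m²/s².
v = 1379 m/s.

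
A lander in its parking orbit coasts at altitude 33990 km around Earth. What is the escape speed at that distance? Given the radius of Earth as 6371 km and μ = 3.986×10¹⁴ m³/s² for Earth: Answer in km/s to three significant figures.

r = 6371 + 33990 = 40361 km = 4.0361×10⁷ m.
Escape speed v_esc = √(2μ/r) = √(2 × 3.986×10¹⁴ / 4.036×10⁷) = √(1.975×10⁷) = 4444 m/s.
= 4.444 km/s.

v_esc ≈ 4.44 km/s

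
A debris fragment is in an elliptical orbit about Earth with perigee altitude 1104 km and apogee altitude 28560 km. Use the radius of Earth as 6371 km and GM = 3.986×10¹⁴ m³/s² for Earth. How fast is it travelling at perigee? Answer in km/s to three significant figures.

r_p = 6371 + 1104 = 7475.0 km = 7.4750×10⁶ m.
r_a = 6371 + 28560 = 34931 km = 3.4931×10⁷ m.
Semi-major axis a = (r_p + r_a)/2 = 21203 km = 2.120×10⁷ m.
Vis-viva: v² = μ(2/r − 1/a) = 3.986×10¹⁴ × (2.676×10⁻⁷ − 4.716×10⁻⁸) = 8.785×10⁷ m²/s².
v = 9373 m/s = 9.373 km/s.

v ≈ 9.37 km/s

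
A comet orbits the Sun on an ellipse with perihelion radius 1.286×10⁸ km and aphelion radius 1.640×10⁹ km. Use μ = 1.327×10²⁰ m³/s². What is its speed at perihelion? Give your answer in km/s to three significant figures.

Semi-major axis a = (r_p + r_a)/2 = 8.8430×10⁸ km = 8.843×10¹¹ m.
Vis-viva: v² = μ(2/r − 1/a) = 1.327×10²⁰ × (1.555×10⁻¹¹ − 1.131×10⁻¹²) = 1.914×10⁹ m²/s².
v = 43750 m/s = 43.75 km/s.

v ≈ 43.7 km/s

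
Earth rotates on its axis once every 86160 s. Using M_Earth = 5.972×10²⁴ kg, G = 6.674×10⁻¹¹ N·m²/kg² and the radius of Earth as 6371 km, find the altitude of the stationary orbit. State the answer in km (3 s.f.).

h_sync ≈ 35800 km

μ = GM = 6.674×10⁻¹¹ × 5.972×10²⁴ = 3.986×10¹⁴ m³/s².
A synchronous orbit has period T, so by Kepler's third law a = (μT²/4π²)^(1/3).
μT²/4π² = 3.986×10¹⁴ × (8.616×10⁴)² / 39.48 = 7.495×10²² m³.
a = 4.216×10⁷ m = 42162 km.
Altitude h = a − R = 42162 − 6371 = 35791 km.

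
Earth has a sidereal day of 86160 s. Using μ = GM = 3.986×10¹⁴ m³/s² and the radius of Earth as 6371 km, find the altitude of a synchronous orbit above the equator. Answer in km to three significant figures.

A synchronous orbit has period T, so by Kepler's third law a = (μT²/4π²)^(1/3).
μT²/4π² = 3.986×10¹⁴ × (8.616×10⁴)² / 39.48 = 7.495×10²² m³.
a = 4.216×10⁷ m = 42163 km.
Altitude h = a − R = 42163 − 6371 = 35792 km.

h_sync ≈ 35800 km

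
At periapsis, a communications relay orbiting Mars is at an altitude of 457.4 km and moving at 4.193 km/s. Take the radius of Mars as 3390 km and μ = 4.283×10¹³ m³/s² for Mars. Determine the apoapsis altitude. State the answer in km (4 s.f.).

r_p = 3390 + 457.4 = 3847.4 km = 3.847×10⁶ m.
Specific energy ε = v²/2 − μ/r = -2.342×10⁶ J/kg, so a = −μ/(2ε) = 9.146×10⁶ m.
The apsides satisfy r_p + r_a = 2a, so the apoapsis radius is 2a − r_p = 1.444×10⁷ m = 14444 km.
Apoapsis altitude = 14444 − 3390 = 11054 km.

apoapsis altitude ≈ 11050 km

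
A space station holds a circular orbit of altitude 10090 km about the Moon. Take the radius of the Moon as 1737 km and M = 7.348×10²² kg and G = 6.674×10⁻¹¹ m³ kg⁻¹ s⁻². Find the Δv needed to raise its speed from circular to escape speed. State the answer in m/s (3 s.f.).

Δv ≈ 267 m/s

μ = GM = 6.674×10⁻¹¹ × 7.348×10²² = 4.904×10¹² m³/s².
r = 1737 + 10090 = 11827 km = 1.1827×10⁷ m.
Circular speed v_c = √(μ/r) = 643.9 m/s.
Escape speed v_esc = √(2μ/r) = √2 × v_c = 910.7 m/s.
Δv = v_esc − v_c = 266.7 m/s.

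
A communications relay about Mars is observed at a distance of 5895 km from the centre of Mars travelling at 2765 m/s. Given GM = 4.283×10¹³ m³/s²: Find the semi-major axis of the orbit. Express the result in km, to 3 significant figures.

r = 5.895×10⁶ m.
Specific orbital energy ε = v²/2 − μ/r = (2765)²/2 − 4.283×10¹³/5.895×10⁶ = -3.443×10⁶ J/kg.
Since ε = −μ/(2a), a = −μ/(2ε) = 6.220×10⁶ m = 6220.1 km.

a ≈ 6220 km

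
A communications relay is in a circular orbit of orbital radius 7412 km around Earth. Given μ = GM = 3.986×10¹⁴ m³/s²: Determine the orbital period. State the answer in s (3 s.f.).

r = 7412 km = 7.412×10⁶ m.
Kepler's third law: T = 2π√(r³/μ) = 2π√((7.412×10⁶)³ / 3.986×10¹⁴).
r³/μ = 1.022×10⁶ s², so T = 2π × 1.011×10³ = 6.351×10³ s.

T ≈ 6350 s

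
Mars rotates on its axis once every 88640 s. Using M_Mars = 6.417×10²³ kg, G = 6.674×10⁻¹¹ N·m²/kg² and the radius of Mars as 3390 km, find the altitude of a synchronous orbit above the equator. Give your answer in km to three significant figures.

μ = GM = 6.674×10⁻¹¹ × 6.417×10²³ = 4.283×10¹³ m³/s².
A synchronous orbit has period T, so by Kepler's third law a = (μT²/4π²)^(1/3).
μT²/4π² = 4.283×10¹³ × (8.864×10⁴)² / 39.48 = 8.524×10²¹ m³.
a = 2.043×10⁷ m = 20427 km.
Altitude h = a − R = 20427 − 3390 = 17037 km.

h_sync ≈ 17000 km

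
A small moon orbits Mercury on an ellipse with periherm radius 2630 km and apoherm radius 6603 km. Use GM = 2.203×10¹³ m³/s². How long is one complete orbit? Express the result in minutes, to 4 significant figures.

Semi-major axis a = (r_p + r_a)/2 = (2630.0 + 6603.0)/2 = 4616.5 km = 4.616×10⁶ m.
By Kepler's third law T = 2π√(a³/μ) = 2π × 2.113×10³ = 1.328×10⁴ s.
= 221.3 minutes.

T ≈ 221.3 minutes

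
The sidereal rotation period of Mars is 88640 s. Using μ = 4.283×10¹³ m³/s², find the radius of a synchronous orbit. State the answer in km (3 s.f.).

r_sync ≈ 20400 km

A synchronous orbit has period T, so by Kepler's third law a = (μT²/4π²)^(1/3).
μT²/4π² = 4.283×10¹³ × (8.864×10⁴)² / 39.48 = 8.524×10²¹ m³.
a = 2.043×10⁷ m = 20428 km.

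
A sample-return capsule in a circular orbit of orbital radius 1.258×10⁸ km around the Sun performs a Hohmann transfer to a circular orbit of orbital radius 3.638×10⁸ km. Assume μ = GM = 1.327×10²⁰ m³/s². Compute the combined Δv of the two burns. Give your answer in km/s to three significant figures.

r₁ = 1.258×10⁸ km = 1.258×10¹¹ m.
r₂ = 3.638×10⁸ km = 3.638×10¹¹ m.
Transfer ellipse a_t = (r₁ + r₂)/2 = 2.448×10¹¹ m.
At r₁: circular v_c1 = √(μ/r₁) = 32480 m/s; transfer-perihelion v_p = √[μ(2/r₁ − 1/a_t)] = 39590 m/s.
Δv₁ = v_p − v_c1 = 7115 m/s.
At r₂: circular v_c2 = √(μ/r₂) = 19100 m/s; transfer-aphelion v_a = √[μ(2/r₂ − 1/a_t)] = 13690 m/s.
Δv₂ = v_c2 − v_a = 5408 m/s.
Total Δv = Δv₁ + Δv₂ = 12520 m/s = 12.52 km/s.

Δv_total ≈ 12.5 km/s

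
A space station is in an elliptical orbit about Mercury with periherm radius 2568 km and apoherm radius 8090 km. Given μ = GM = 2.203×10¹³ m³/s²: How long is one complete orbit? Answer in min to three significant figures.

Semi-major axis a = (r_p + r_a)/2 = (2568.0 + 8090.0)/2 = 5329.0 km = 5.329×10⁶ m.
By Kepler's third law T = 2π√(a³/μ) = 2π × 2.621×10³ = 1.647×10⁴ s.
= 274.5 min.

T ≈ 274 min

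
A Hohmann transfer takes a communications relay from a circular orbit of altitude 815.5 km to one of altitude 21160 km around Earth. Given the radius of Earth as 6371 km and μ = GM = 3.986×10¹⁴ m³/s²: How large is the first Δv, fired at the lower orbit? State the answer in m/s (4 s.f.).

r₁ = 6371 + 815.5 = 7186.5 km = 7.1865×10⁶ m.
r₂ = 6371 + 21160 = 27531 km = 2.7531×10⁷ m.
Transfer ellipse a_t = (r₁ + r₂)/2 = 1.736×10⁷ m.
At r₁: circular v_c1 = √(μ/r₁) = 7447 m/s; transfer-perigee v_p = √[μ(2/r₁ − 1/a_t)] = 9379 m/s.
Δv₁ = v_p − v_c1 = 1932 m/s.

Δv ≈ 1932 m/s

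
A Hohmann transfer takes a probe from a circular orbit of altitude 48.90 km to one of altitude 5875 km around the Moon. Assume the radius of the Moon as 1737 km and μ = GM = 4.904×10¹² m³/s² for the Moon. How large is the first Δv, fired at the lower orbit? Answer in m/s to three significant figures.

Δv ≈ 452 m/s

r₁ = 1737 + 48.90 = 1785.9 km = 1.7859×10⁶ m.
r₂ = 1737 + 5875 = 7612.0 km = 7.6120×10⁶ m.
Transfer ellipse a_t = (r₁ + r₂)/2 = 4.699×10⁶ m.
At r₁: circular v_c1 = √(μ/r₁) = 1657 m/s; transfer-perilune v_p = √[μ(2/r₁ − 1/a_t)] = 2109 m/s.
Δv₁ = v_p − v_c1 = 452.0 m/s.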